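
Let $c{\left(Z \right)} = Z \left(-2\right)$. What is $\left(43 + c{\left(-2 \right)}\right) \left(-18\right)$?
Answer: $-846$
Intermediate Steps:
$c{\left(Z \right)} = - 2 Z$
$\left(43 + c{\left(-2 \right)}\right) \left(-18\right) = \left(43 - -4\right) \left(-18\right) = \left(43 + 4\right) \left(-18\right) = 47 \left(-18\right) = -846$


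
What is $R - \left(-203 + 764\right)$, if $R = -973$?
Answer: $-1534$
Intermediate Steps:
$R - \left(-203 + 764\right) = -973 - \left(-203 + 764\right) = -973 - 561 = -1534$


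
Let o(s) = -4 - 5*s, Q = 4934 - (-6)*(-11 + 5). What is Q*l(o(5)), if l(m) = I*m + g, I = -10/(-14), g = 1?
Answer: -675924/7 ≈ -96561.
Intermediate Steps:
Q = 4898 (Q = 4934 - (-6)*(-6) = 4934 - 1*36 = 4934 - 36 = 4898)
I = 5/7 (I = -10*(-1/14) = 5/7 ≈ 0.71429)
l(m) = 1 + 5*m/7 (l(m) = 5*m/7 + 1 = 1 + 5*m/7)
Q*l(o(5)) = 4898*(1 + 5*(-4 - 5*5)/7) = 4898*(1 + 5*(-4 - 25)/7) = 4898*(1 + (5/7)*(-29)) = 4898*(1 - 145/7) = 4898*(-138/7) = -675924/7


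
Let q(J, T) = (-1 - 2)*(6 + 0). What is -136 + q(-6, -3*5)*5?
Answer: -226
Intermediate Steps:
q(J, T) = -18 (q(J, T) = -3*6 = -18)
-136 + q(-6, -3*5)*5 = -136 - 18*5 = -136 - 90 = -226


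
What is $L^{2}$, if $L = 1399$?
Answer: $1957201$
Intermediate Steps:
$L^{2} = 1399^{2} = 1957201$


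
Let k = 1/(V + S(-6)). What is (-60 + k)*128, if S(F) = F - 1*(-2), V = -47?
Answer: -391808/51 ≈ -7682.5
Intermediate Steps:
S(F) = 2 + F (S(F) = F + 2 = 2 + F)
k = -1/51 (k = 1/(-47 + (2 - 6)) = 1/(-47 - 4) = 1/(-51) = -1/51 ≈ -0.019608)
(-60 + k)*128 = (-60 - 1/51)*128 = -3061/51*128 = -391808/51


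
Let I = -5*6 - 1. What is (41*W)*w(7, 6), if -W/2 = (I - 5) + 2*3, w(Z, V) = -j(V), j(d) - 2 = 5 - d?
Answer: -2460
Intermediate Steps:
j(d) = 7 - d (j(d) = 2 + (5 - d) = 7 - d)
w(Z, V) = -7 + V (w(Z, V) = -(7 - V) = -7 + V)
I = -31 (I = -30 - 1 = -31)
W = 60 (W = -2*((-31 - 5) + 2*3) = -2*(-36 + 6) = -2*(-30) = 60)
(41*W)*w(7, 6) = (41*60)*(-7 + 6) = 2460*(-1) = -2460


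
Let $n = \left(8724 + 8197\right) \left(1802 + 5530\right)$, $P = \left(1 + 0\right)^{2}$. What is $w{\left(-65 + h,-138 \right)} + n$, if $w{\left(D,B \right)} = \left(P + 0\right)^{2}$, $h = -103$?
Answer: $124064773$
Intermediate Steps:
$P = 1$ ($P = 1^{2} = 1$)
$w{\left(D,B \right)} = 1$ ($w{\left(D,B \right)} = \left(1 + 0\right)^{2} = 1^{2} = 1$)
$n = 124064772$ ($n = 16921 \cdot 7332 = 124064772$)
$w{\left(-65 + h,-138 \right)} + n = 1 + 124064772 = 124064773$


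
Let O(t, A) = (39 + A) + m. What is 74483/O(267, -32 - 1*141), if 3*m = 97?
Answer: -223449/305 ≈ -732.62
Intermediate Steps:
m = 97/3 (m = (⅓)*97 = 97/3 ≈ 32.333)
O(t, A) = 214/3 + A (O(t, A) = (39 + A) + 97/3 = 214/3 + A)
74483/O(267, -32 - 1*141) = 74483/(214/3 + (-32 - 1*141)) = 74483/(214/3 + (-32 - 141)) = 74483/(214/3 - 173) = 74483/(-305/3) = 74483*(-3/305) = -223449/305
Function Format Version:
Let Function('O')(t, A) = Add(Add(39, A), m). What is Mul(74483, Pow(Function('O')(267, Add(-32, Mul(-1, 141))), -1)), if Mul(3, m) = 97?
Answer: Rational(-223449, 305) ≈ -732.62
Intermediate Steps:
m = Rational(97, 3) (m = Mul(Rational(1, 3), 97) = Rational(97, 3) ≈ 32.333)
Function('O')(t, A) = Add(Rational(214, 3), A) (Function('O')(t, A) = Add(Add(39, A), Rational(97, 3)) = Add(Rational(214, 3), A))
Mul(74483, Pow(Function('O')(267, Add(-32, Mul(-1, 141))), -1)) = Mul(74483, Pow(Add(Rational(214, 3), Add(-32, Mul(-1, 141))), -1)) = Mul(74483, Pow(Add(Rational(214, 3), Add(-32, -141)), -1)) = Mul(74483, Pow(Add(Rational(214, 3), -173), -1)) = Mul(74483, Pow(Rational(-305, 3), -1)) = Mul(74483, Rational(-3, 305)) = Rational(-223449, 305)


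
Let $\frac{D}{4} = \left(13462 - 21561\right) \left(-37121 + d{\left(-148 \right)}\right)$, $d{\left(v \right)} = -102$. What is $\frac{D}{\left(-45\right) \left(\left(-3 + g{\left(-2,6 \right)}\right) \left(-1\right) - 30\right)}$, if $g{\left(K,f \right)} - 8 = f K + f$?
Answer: $\frac{1205876308}{1305} \approx 9.2404 \cdot 10^{5}$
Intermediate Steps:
$g{\left(K,f \right)} = 8 + f + K f$ ($g{\left(K,f \right)} = 8 + \left(f K + f\right) = 8 + \left(K f + f\right) = 8 + \left(f + K f\right) = 8 + f + K f$)
$D = 1205876308$ ($D = 4 \left(13462 - 21561\right) \left(-37121 - 102\right) = 4 \left(\left(-8099\right) \left(-37223\right)\right) = 4 \cdot 301469077 = 1205876308$)
$\frac{D}{\left(-45\right) \left(\left(-3 + g{\left(-2,6 \right)}\right) \left(-1\right) - 30\right)} = \frac{1205876308}{\left(-45\right) \left(\left(-3 + \left(8 + 6 - 12\right)\right) \left(-1\right) - 30\right)} = \frac{1205876308}{\left(-45\right) \left(\left(-3 + 2\right) \left(-1\right) - 30\right)} = \frac{1205876308}{\left(-45\right) \left(\left(-1\right) \left(-1\right) - 30\right)} = \frac{1205876308}{\left(-45\right) \left(1 - 30\right)} = \frac{1205876308}{\left(-45\right) \left(-29\right)} = \frac{1205876308}{1305}$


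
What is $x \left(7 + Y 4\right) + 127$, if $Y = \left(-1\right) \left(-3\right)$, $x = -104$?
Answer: $-1849$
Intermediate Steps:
$Y = 3$
$x \left(7 + Y 4\right) + 127 = - 104 \left(7 + 3 \cdot 4\right) + 127 = - 104 \left(7 + 12\right) + 127 = \left(-104\right) 19 + 127 = -1976 + 127 = -1849$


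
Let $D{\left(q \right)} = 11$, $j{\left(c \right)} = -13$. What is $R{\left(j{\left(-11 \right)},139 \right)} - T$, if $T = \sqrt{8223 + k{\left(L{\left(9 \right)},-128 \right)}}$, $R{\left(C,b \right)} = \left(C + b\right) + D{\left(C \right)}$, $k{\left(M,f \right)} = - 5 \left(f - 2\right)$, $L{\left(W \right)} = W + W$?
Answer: $137 - \sqrt{8873} \approx 42.803$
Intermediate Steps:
$L{\left(W \right)} = 2 W$
$k{\left(M,f \right)} = 10 - 5 f$ ($k{\left(M,f \right)} = - 5 \left(f - 2\right) = - 5 \left(-2 + f\right) = 10 - 5 f$)
$R{\left(C,b \right)} = 11 + C + b$ ($R{\left(C,b \right)} = \left(C + b\right) + 11 = 11 + C + b$)
$T = \sqrt{8873}$ ($T = \sqrt{8223 + \left(10 - -640\right)} = \sqrt{8223 + \left(10 + 640\right)} = \sqrt{8223 + 650} = \sqrt{8873} \approx 94.197$)
$R{\left(j{\left(-11 \right)},139 \right)} - T = \left(11 - 13 + 139\right) - \sqrt{8873} = 137 - \sqrt{8873}$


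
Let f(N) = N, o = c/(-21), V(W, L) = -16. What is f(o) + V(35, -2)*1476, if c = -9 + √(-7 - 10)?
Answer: -165309/7 - I*√17/21 ≈ -23616.0 - 0.19634*I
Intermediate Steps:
c = -9 + I*√17 (c = -9 + √(-17) = -9 + I*√17 ≈ -9.0 + 4.1231*I)
o = 3/7 - I*√17/21 (o = (-9 + I*√17)/(-21) = (-9 + I*√17)*(-1/21) = 3/7 - I*√17/21 ≈ 0.42857 - 0.19634*I)
f(o) + V(35, -2)*1476 = (3/7 - I*√17/21) - 16*1476 = (3/7 - I*√17/21) - 23616 = -165309/7 - I*√17/21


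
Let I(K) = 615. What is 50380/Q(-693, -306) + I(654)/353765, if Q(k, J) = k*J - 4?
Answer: 7839779/32758639 ≈ 0.23932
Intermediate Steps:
Q(k, J) = -4 + J*k (Q(k, J) = J*k - 4 = -4 + J*k)
50380/Q(-693, -306) + I(654)/353765 = 50380/(-4 - 306*(-693)) + 615/353765 = 50380/(-4 + 212058) + 615*(1/353765) = 50380/212054 + 123/70753 = 50380*(1/212054) + 123/70753 = 110/463 + 123/70753 = 7839779/32758639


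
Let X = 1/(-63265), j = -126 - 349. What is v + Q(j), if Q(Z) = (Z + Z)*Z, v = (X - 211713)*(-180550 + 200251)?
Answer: -263847097727896/63265 ≈ -4.1705e+9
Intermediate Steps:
j = -475
X = -1/63265 ≈ -1.5807e-5
v = -263875646059146/63265 (v = (-1/63265 - 211713)*(-180550 + 200251) = -13394022946/63265*19701 = -263875646059146/63265 ≈ -4.1710e+9)
Q(Z) = 2*Z² (Q(Z) = (2*Z)*Z = 2*Z²)
v + Q(j) = -263875646059146/63265 + 2*(-475)² = -263875646059146/63265 + 2*225625 = -263875646059146/63265 + 451250 = -263847097727896/63265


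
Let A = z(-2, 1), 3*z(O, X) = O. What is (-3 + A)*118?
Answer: -1298/3 ≈ -432.67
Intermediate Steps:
z(O, X) = O/3
A = -⅔ (A = (⅓)*(-2) = -⅔ ≈ -0.66667)
(-3 + A)*118 = (-3 - ⅔)*118 = -11/3*118 = -1298/3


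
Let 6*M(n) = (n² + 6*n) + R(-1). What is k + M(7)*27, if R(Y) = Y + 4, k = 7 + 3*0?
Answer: 430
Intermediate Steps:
k = 7 (k = 7 + 0 = 7)
R(Y) = 4 + Y
M(n) = ½ + n + n²/6 (M(n) = ((n² + 6*n) + (4 - 1))/6 = ((n² + 6*n) + 3)/6 = (3 + n² + 6*n)/6 = ½ + n + n²/6)
k + M(7)*27 = 7 + (½ + 7 + (⅙)*7²)*27 = 7 + (½ + 7 + (⅙)*49)*27 = 7 + (½ + 7 + 49/6)*27 = 7 + (47/3)*27 = 7 + 423 = 430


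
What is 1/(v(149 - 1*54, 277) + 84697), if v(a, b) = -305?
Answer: 1/84392 ≈ 1.1849e-5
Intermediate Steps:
1/(v(149 - 1*54, 277) + 84697) = 1/(-305 + 84697) = 1/84392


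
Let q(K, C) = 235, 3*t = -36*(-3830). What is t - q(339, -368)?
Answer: 45725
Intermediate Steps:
t = 45960 (t = (-36*(-3830))/3 = (1/3)*137880 = 45960)
t - q(339, -368) = 45960 - 1*235 = 45960 - 235 = 45725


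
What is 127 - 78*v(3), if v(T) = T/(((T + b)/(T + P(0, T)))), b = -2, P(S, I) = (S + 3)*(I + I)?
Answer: -4787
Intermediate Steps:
P(S, I) = 2*I*(3 + S) (P(S, I) = (3 + S)*(2*I) = 2*I*(3 + S))
v(T) = 7*T**2/(-2 + T) (v(T) = T/(((T - 2)/(T + 2*T*(3 + 0)))) = T/(((-2 + T)/(T + 2*T*3))) = T/(((-2 + T)/(T + 6*T))) = T/(((-2 + T)/((7*T)))) = T/(((-2 + T)*(1/(7*T)))) = T/(((-2 + T)/(7*T))) = T*(7*T/(-2 + T)) = 7*T**2/(-2 + T))
127 - 78*v(3) = 127 - 546*3**2/(-2 + 3) = 127 - 546*9/1 = 127 - 546*9 = 127 - 78*63 = 127 - 4914 = -4787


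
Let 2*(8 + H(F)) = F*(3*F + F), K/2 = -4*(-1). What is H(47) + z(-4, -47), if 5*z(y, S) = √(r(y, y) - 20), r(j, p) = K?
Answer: 4410 + 2*I*√3/5 ≈ 4410.0 + 0.69282*I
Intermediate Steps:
K = 8 (K = 2*(-4*(-1)) = 2*4 = 8)
r(j, p) = 8
z(y, S) = 2*I*√3/5 (z(y, S) = √(8 - 20)/5 = √(-12)/5 = (2*I*√3)/5 = 2*I*√3/5)
H(F) = -8 + 2*F² (H(F) = -8 + (F*(3*F + F))/2 = -8 + (F*(4*F))/2 = -8 + (4*F²)/2 = -8 + 2*F²)
H(47) + z(-4, -47) = (-8 + 2*47²) + 2*I*√3/5 = (-8 + 2*2209) + 2*I*√3/5 = (-8 + 4418) + 2*I*√3/5 = 4410 + 2*I*√3/5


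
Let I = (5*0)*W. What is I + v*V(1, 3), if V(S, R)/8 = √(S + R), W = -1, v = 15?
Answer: 240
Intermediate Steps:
V(S, R) = 8*√(R + S) (V(S, R) = 8*√(S + R) = 8*√(R + S))
I = 0 (I = (5*0)*(-1) = 0*(-1) = 0)
I + v*V(1, 3) = 0 + 15*(8*√(3 + 1)) = 0 + 15*(8*√4) = 0 + 15*(8*2) = 0 + 15*16 = 0 + 240 = 240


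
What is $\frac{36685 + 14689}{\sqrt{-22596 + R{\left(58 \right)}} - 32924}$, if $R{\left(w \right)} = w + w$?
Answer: $- \frac{211429697}{135501532} - \frac{25687 i \sqrt{1405}}{135501532} \approx -1.5603 - 0.0071057 i$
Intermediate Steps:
$R{\left(w \right)} = 2 w$
$\frac{36685 + 14689}{\sqrt{-22596 + R{\left(58 \right)}} - 32924} = \frac{36685 + 14689}{\sqrt{-22596 + 2 \cdot 58} - 32924} = \frac{51374}{\sqrt{-22596 + 116} - 32924} = \frac{51374}{\sqrt{-22480} - 32924} = \frac{51374}{4 i \sqrt{1405} - 32924} = \frac{51374}{-32924 + 4 i \sqrt{1405}}$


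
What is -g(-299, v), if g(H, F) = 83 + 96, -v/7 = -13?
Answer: -179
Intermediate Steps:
v = 91 (v = -7*(-13) = 91)
g(H, F) = 179
-g(-299, v) = -1*179 = -179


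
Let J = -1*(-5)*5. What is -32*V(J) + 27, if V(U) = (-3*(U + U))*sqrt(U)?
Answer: 24027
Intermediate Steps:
J = 25 (J = 5*5 = 25)
V(U) = -6*U**(3/2) (V(U) = (-6*U)*sqrt(U) = -6*U**(3/2))
-32*V(J) + 27 = -(-192)*25**(3/2) + 27 = -(-192)*125 + 27 = -32*(-750) + 27 = 24000 + 27 = 24027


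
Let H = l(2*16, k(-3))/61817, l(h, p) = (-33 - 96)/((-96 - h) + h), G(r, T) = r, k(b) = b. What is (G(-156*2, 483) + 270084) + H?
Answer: 533647863211/1978144 ≈ 2.6977e+5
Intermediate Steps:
l(h, p) = 43/32 (l(h, p) = -129/(-96) = -129*(-1/96) = 43/32)
H = 43/1978144 (H = (43/32)/61817 = (43/32)*(1/61817) = 43/1978144 ≈ 2.1738e-5)
(G(-156*2, 483) + 270084) + H = (-156*2 + 270084) + 43/1978144 = (-312 + 270084) + 43/1978144 = 269772 + 43/1978144 = 533647863211/1978144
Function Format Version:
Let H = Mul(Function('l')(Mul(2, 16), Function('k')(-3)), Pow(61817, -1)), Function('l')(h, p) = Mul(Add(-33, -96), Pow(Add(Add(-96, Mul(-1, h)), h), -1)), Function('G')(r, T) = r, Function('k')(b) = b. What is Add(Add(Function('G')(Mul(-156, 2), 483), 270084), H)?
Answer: Rational(533647863211, 1978144) ≈ 2.6977e+5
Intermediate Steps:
Function('l')(h, p) = Rational(43, 32) (Function('l')(h, p) = Mul(-129, Pow(-96, -1)) = Mul(-129, Rational(-1, 96)) = Rational(43, 32))
H = Rational(43, 1978144) (H = Mul(Rational(43, 32), Pow(61817, -1)) = Mul(Rational(43, 32), Rational(1, 61817)) = Rational(43, 1978144) ≈ 2.1738e-5)
Add(Add(Function('G')(Mul(-156, 2), 483), 270084), H) = Add(Add(Mul(-156, 2), 270084), Rational(43, 1978144)) = Add(Add(-312, 270084), Rational(43, 1978144)) = Add(269772, Rational(43, 1978144)) = Rational(533647863211, 1978144)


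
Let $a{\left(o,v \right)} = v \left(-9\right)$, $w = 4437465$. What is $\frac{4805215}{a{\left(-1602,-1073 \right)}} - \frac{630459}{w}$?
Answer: $\frac{7105628345804}{14284199835} \approx 497.45$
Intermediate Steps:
$a{\left(o,v \right)} = - 9 v$
$\frac{4805215}{a{\left(-1602,-1073 \right)}} - \frac{630459}{w} = \frac{4805215}{\left(-9\right) \left(-1073\right)} - \frac{630459}{4437465} = \frac{4805215}{9657} - \frac{210153}{1479155} = \frac{7105628345804}{14284199835}$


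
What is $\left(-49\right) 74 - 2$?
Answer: $-3628$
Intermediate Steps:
$\left(-49\right) 74 - 2 = -3626 - 2 = -3628$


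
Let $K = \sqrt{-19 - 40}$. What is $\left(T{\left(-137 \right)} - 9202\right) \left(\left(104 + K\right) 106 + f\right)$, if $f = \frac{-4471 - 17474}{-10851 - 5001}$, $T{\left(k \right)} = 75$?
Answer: $- \frac{531721961637}{5284} - 967462 i \sqrt{59} \approx -1.0063 \cdot 10^{8} - 7.4312 \cdot 10^{6} i$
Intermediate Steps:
$K = i \sqrt{59}$ ($K = \sqrt{-59} = i \sqrt{59} \approx 7.6811 i$)
$f = \frac{7315}{5284}$ ($f = - \frac{21945}{-15852} = \left(-21945\right) \left(- \frac{1}{15852}\right) = \frac{7315}{5284} \approx 1.3844$)
$\left(T{\left(-137 \right)} - 9202\right) \left(\left(104 + K\right) 106 + f\right) = \left(75 - 9202\right) \left(\left(104 + i \sqrt{59}\right) 106 + \frac{7315}{5284}\right) = - 9127 \left(\left(11024 + 106 i \sqrt{59}\right) + \frac{7315}{5284}\right) = - 9127 \left(\frac{58258131}{5284} + 106 i \sqrt{59}\right) = - \frac{531721961637}{5284} - 967462 i \sqrt{59}$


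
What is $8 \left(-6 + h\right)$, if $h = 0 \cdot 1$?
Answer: $-48$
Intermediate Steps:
$h = 0$
$8 \left(-6 + h\right) = 8 \left(-6 + 0\right) = 8 \left(-6\right) = -48$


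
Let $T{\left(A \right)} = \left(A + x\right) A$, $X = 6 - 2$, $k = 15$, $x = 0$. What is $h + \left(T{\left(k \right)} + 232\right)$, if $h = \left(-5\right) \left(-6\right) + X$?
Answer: $491$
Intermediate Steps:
$X = 4$
$T{\left(A \right)} = A^{2}$ ($T{\left(A \right)} = \left(A + 0\right) A = A A = A^{2}$)
$h = 34$ ($h = \left(-5\right) \left(-6\right) + 4 = 30 + 4 = 34$)
$h + \left(T{\left(k \right)} + 232\right) = 34 + \left(15^{2} + 232\right) = 34 + \left(225 + 232\right) = 34 + 457 = 491$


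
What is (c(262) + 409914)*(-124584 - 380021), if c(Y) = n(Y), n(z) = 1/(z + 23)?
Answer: -11790145377211/57 ≈ -2.0684e+11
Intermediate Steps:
n(z) = 1/(23 + z)
c(Y) = 1/(23 + Y)
(c(262) + 409914)*(-124584 - 380021) = (1/(23 + 262) + 409914)*(-124584 - 380021) = (1/285 + 409914)*(-504605) = (116825491/285)*(-504605) = -11790145377211/57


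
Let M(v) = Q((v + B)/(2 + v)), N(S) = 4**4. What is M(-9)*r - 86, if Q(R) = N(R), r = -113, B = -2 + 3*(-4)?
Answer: -29014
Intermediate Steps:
B = -14 (B = -2 - 12 = -14)
N(S) = 256
Q(R) = 256
M(v) = 256
M(-9)*r - 86 = 256*(-113) - 86 = -28928 - 86 = -29014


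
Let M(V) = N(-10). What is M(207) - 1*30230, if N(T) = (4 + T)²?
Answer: -30194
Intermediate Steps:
M(V) = 36 (M(V) = (4 - 10)² = (-6)² = 36)
M(207) - 1*30230 = 36 - 1*30230 = 36 - 30230 = -30194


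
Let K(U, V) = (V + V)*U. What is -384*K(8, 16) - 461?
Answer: -98765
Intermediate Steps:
K(U, V) = 2*U*V (K(U, V) = (2*V)*U = 2*U*V)
-384*K(8, 16) - 461 = -768*8*16 - 461 = -384*256 - 461 = -98304 - 461 = -98765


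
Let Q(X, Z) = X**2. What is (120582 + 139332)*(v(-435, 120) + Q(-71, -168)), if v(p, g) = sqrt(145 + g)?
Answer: 1310226474 + 259914*sqrt(265) ≈ 1.3145e+9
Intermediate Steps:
(120582 + 139332)*(v(-435, 120) + Q(-71, -168)) = (120582 + 139332)*(sqrt(145 + 120) + (-71)**2) = 259914*(sqrt(265) + 5041) = 259914*(5041 + sqrt(265)) = 1310226474 + 259914*sqrt(265)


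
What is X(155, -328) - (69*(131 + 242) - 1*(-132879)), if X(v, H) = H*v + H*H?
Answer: -101872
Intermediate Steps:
X(v, H) = H² + H*v (X(v, H) = H*v + H² = H² + H*v)
X(155, -328) - (69*(131 + 242) - 1*(-132879)) = -328*(-328 + 155) - (69*(131 + 242) - 1*(-132879)) = -328*(-173) - (69*373 + 132879) = 56744 - (25737 + 132879) = 56744 - 1*158616 = 56744 - 158616 = -101872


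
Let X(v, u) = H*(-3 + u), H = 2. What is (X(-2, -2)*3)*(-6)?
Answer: 180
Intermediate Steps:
X(v, u) = -6 + 2*u (X(v, u) = 2*(-3 + u) = -6 + 2*u)
(X(-2, -2)*3)*(-6) = ((-6 + 2*(-2))*3)*(-6) = ((-6 - 4)*3)*(-6) = -10*3*(-6) = -30*(-6) = 180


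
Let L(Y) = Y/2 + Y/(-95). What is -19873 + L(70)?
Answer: -376936/19 ≈ -19839.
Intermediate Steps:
L(Y) = 93*Y/190 (L(Y) = Y*(1/2) + Y*(-1/95) = Y/2 - Y/95 = 93*Y/190)
-19873 + L(70) = -19873 + (93/190)*70 = -19873 + 651/19 = -376936/19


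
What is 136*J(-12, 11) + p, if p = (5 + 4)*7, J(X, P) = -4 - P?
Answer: -1977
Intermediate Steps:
p = 63 (p = 9*7 = 63)
136*J(-12, 11) + p = 136*(-4 - 1*11) + 63 = 136*(-4 - 11) + 63 = 136*(-15) + 63 = -2040 + 63 = -1977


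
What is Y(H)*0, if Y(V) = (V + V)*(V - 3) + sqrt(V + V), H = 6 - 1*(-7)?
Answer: 0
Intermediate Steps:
H = 13 (H = 6 + 7 = 13)
Y(V) = sqrt(2)*sqrt(V) + 2*V*(-3 + V) (Y(V) = (2*V)*(-3 + V) + sqrt(2*V) = 2*V*(-3 + V) + sqrt(2)*sqrt(V) = sqrt(2)*sqrt(V) + 2*V*(-3 + V))
Y(H)*0 = (-6*13 + 2*13**2 + sqrt(2)*sqrt(13))*0 = (-78 + 2*169 + sqrt(26))*0 = (-78 + 338 + sqrt(26))*0 = (260 + sqrt(26))*0 = 0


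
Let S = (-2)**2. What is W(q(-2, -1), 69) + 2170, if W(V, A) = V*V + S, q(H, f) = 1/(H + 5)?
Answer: 19567/9 ≈ 2174.1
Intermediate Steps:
q(H, f) = 1/(5 + H)
S = 4
W(V, A) = 4 + V**2 (W(V, A) = V*V + 4 = V**2 + 4 = 4 + V**2)
W(q(-2, -1), 69) + 2170 = (4 + (1/(5 - 2))**2) + 2170 = (4 + (1/3)**2) + 2170 = (4 + 1/9) + 2170 = 37/9 + 2170 = 19567/9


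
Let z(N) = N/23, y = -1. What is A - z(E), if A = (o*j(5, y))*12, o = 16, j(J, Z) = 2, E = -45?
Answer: 8877/23 ≈ 385.96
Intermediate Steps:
z(N) = N/23 (z(N) = N*(1/23) = N/23)
A = 384 (A = (16*2)*12 = 32*12 = 384)
A - z(E) = 384 - (-45)/23 = 384 - 1*(-45/23) = 384 + 45/23 = 8877/23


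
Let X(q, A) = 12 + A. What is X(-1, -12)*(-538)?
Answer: 0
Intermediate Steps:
X(-1, -12)*(-538) = (12 - 12)*(-538) = 0*(-538) = 0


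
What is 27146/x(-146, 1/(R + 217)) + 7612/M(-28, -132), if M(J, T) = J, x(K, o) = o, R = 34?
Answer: 47693619/7 ≈ 6.8134e+6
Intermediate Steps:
27146/x(-146, 1/(R + 217)) + 7612/M(-28, -132) = 27146/(1/(34 + 217)) + 7612/(-28) = 27146/(1/251) + 7612*(-1/28) = 27146/(1/251) - 1903/7 = 27146*251 - 1903/7 = 6813646 - 1903/7 = 47693619/7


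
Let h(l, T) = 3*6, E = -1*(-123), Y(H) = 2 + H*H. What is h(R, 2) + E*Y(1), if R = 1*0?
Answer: 387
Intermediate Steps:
Y(H) = 2 + H²
E = 123
R = 0
h(l, T) = 18
h(R, 2) + E*Y(1) = 18 + 123*(2 + 1²) = 18 + 123*(2 + 1) = 18 + 123*3 = 18 + 369 = 387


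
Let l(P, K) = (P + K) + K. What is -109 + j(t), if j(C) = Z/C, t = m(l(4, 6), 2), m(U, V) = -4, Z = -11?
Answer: -425/4 ≈ -106.25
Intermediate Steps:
l(P, K) = P + 2*K (l(P, K) = (K + P) + K = P + 2*K)
t = -4
j(C) = -11/C
-109 + j(t) = -109 - 11/(-4) = -109 - 11*(-1/4) = -109 + 11/4 = -425/4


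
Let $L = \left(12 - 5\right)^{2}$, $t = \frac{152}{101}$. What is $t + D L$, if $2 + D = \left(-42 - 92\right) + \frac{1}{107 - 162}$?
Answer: $- \frac{37015109}{5555} \approx -6663.4$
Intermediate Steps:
$t = \frac{152}{101}$ ($t = 152 \cdot \frac{1}{101} = \frac{152}{101} \approx 1.5049$)
$L = 49$ ($L = 7^{2} = 49$)
$D = - \frac{7481}{55}$ ($D = -2 + \left(\left(-42 - 92\right) + \frac{1}{107 - 162}\right) = -2 - \left(134 - \frac{1}{-55}\right) = -2 - \frac{7371}{55} = - \frac{7481}{55} \approx -136.02$)
$t + D L = \frac{152}{101} - \frac{366569}{55} = - \frac{37015109}{5555}$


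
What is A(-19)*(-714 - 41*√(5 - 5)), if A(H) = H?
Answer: 13566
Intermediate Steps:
A(-19)*(-714 - 41*√(5 - 5)) = -19*(-714 - 41*√(5 - 5)) = -19*(-714 - 41*√0) = -19*(-714 - 41*0) = -19*(-714 + 0) = -19*(-714) = 13566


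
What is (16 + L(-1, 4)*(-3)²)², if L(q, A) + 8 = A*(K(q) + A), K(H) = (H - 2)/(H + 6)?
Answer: 110224/25 ≈ 4409.0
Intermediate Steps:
K(H) = (-2 + H)/(6 + H)
L(q, A) = -8 + A*(A + (-2 + q)/(6 + q)) (L(q, A) = -8 + A*((-2 + q)/(6 + q) + A) = -8 + A*(A + (-2 + q)/(6 + q)))
(16 + L(-1, 4)*(-3)²)² = (16 + ((4*(-2 - 1) + (-8 + 4²)*(6 - 1))/(6 - 1))*(-3)²)² = (16 + ((4*(-3) + (-8 + 16)*5)/5)*9)² = (16 + ((-12 + 8*5)/5)*9)² = (16 + ((-12 + 40)/5)*9)² = (16 + ((⅕)*28)*9)² = (16 + (28/5)*9)² = (16 + 252/5)² = (332/5)² = 110224/25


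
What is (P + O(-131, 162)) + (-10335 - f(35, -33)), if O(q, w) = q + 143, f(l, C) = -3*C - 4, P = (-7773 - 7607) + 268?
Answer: -25530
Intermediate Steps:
P = -15112 (P = -15380 + 268 = -15112)
f(l, C) = -4 - 3*C
O(q, w) = 143 + q
(P + O(-131, 162)) + (-10335 - f(35, -33)) = (-15112 + (143 - 131)) + (-10335 - (-4 - 3*(-33))) = (-15112 + 12) + (-10335 - (-4 + 99)) = -15100 + (-10335 - 1*95) = -15100 + (-10335 - 95) = -15100 - 10430 = -25530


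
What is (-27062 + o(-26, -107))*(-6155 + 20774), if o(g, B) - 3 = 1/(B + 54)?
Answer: -20965517232/53 ≈ -3.9558e+8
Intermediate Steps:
o(g, B) = 3 + 1/(54 + B) (o(g, B) = 3 + 1/(B + 54) = 3 + 1/(54 + B))
(-27062 + o(-26, -107))*(-6155 + 20774) = (-27062 + (163 + 3*(-107))/(54 - 107))*(-6155 + 20774) = (-27062 + (163 - 321)/(-53))*14619 = (-27062 - 1/53*(-158))*14619 = (-27062 + 158/53)*14619 = -1434128/53*14619 = -20965517232/53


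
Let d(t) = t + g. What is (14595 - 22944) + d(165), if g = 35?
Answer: -8149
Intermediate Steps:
d(t) = 35 + t (d(t) = t + 35 = 35 + t)
(14595 - 22944) + d(165) = (14595 - 22944) + (35 + 165) = -8349 + 200 = -8149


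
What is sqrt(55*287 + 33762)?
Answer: sqrt(49547) ≈ 222.59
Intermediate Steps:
sqrt(55*287 + 33762) = sqrt(15785 + 33762) = sqrt(49547)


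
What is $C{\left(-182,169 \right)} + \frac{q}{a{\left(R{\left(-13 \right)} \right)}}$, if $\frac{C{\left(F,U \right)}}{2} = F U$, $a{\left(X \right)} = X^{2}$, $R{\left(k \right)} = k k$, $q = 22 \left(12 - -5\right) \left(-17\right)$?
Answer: $- \frac{1756964834}{28561} \approx -61516.0$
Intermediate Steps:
$q = -6358$ ($q = 22 \left(12 + 5\right) \left(-17\right) = 22 \cdot 17 \left(-17\right) = 374 \left(-17\right) = -6358$)
$R{\left(k \right)} = k^{2}$
$C{\left(F,U \right)} = 2 F U$
$C{\left(-182,169 \right)} + \frac{q}{a{\left(R{\left(-13 \right)} \right)}} = 2 \left(-182\right) 169 - \frac{6358}{\left(\left(-13\right)^{2}\right)^{2}} = -61516 - \frac{6358}{169^{2}} = -61516 - \frac{6358}{28561} = - \frac{1756964834}{28561}$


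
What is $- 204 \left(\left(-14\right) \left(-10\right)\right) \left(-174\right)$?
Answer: $4969440$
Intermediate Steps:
$- 204 \left(\left(-14\right) \left(-10\right)\right) \left(-174\right) = \left(-204\right) 140 \left(-174\right) = \left(-28560\right) \left(-174\right) = 4969440$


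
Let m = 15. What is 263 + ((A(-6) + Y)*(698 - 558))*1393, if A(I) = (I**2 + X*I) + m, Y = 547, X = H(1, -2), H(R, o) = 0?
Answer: 116622223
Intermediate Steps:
X = 0
A(I) = 15 + I**2 (A(I) = (I**2 + 0*I) + 15 = (I**2 + 0) + 15 = I**2 + 15 = 15 + I**2)
263 + ((A(-6) + Y)*(698 - 558))*1393 = 263 + (((15 + (-6)**2) + 547)*(698 - 558))*1393 = 263 + (((15 + 36) + 547)*140)*1393 = 263 + ((51 + 547)*140)*1393 = 263 + (598*140)*1393 = 263 + 83720*1393 = 263 + 116621960 = 116622223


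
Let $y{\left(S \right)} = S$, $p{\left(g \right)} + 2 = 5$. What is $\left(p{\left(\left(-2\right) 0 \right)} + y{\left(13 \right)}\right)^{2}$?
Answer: $256$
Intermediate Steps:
$p{\left(g \right)} = 3$ ($p{\left(g \right)} = -2 + 5 = 3$)
$\left(p{\left(\left(-2\right) 0 \right)} + y{\left(13 \right)}\right)^{2} = \left(3 + 13\right)^{2} = 16^{2} = 256$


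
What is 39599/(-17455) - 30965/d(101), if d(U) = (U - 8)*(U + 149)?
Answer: -58446833/16233150 ≈ -3.6005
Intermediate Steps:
d(U) = (-8 + U)*(149 + U)
39599/(-17455) - 30965/d(101) = 39599/(-17455) - 30965/(-1192 + 101² + 141*101) = 39599*(-1/17455) - 30965/(-1192 + 10201 + 14241) = -39599/17455 - 30965/23250 = -39599/17455 - 30965*1/23250 = -39599/17455 - 6193/4650 = -58446833/16233150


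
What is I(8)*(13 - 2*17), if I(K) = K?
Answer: -168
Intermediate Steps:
I(8)*(13 - 2*17) = 8*(13 - 2*17) = 8*(13 - 34) = 8*(-21) = -168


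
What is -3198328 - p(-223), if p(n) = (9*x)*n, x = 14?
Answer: -3170230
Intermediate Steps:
p(n) = 126*n (p(n) = (9*14)*n = 126*n)
-3198328 - p(-223) = -3198328 - 126*(-223) = -3198328 - 1*(-28098) = -3198328 + 28098 = -3170230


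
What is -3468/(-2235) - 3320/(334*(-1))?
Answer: 1429752/124415 ≈ 11.492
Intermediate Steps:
-3468/(-2235) - 3320/(334*(-1)) = -3468*(-1/2235) - 3320/(-334) = 1156/745 - 3320*(-1/334) = 1156/745 + 1660/167 = 1429752/124415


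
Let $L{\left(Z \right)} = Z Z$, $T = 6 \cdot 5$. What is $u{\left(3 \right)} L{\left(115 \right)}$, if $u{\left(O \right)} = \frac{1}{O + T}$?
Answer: $\frac{13225}{33} \approx 400.76$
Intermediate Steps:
$T = 30$
$u{\left(O \right)} = \frac{1}{30 + O}$ ($u{\left(O \right)} = \frac{1}{O + 30} = \frac{1}{30 + O}$)
$L{\left(Z \right)} = Z^{2}$
$u{\left(3 \right)} L{\left(115 \right)} = \frac{115^{2}}{30 + 3} = \frac{1}{33} \cdot 13225 = \frac{13225}{33}$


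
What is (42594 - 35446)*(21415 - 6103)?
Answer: 109450176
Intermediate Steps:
(42594 - 35446)*(21415 - 6103) = 7148*15312 = 109450176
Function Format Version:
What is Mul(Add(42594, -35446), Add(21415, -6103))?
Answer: 109450176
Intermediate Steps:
Mul(Add(42594, -35446), Add(21415, -6103)) = Mul(7148, 15312) = 109450176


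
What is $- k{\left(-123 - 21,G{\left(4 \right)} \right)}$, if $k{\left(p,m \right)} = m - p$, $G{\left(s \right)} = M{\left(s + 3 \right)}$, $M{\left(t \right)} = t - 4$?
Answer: $-147$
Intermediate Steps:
$M{\left(t \right)} = -4 + t$ ($M{\left(t \right)} = t - 4 = -4 + t$)
$G{\left(s \right)} = -1 + s$ ($G{\left(s \right)} = -4 + \left(s + 3\right) = -4 + \left(3 + s\right) = -1 + s$)
$- k{\left(-123 - 21,G{\left(4 \right)} \right)} = - (\left(-1 + 4\right) - \left(-123 - 21\right)) = - (3 - \left(-123 - 21\right)) = - (3 - -144) = - (3 + 144) = \left(-1\right) 147 = -147$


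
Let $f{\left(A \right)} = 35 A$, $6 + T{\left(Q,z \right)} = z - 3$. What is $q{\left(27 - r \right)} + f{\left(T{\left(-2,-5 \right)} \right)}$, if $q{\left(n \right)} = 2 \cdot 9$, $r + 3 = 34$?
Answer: $-472$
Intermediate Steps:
$T{\left(Q,z \right)} = -9 + z$ ($T{\left(Q,z \right)} = -6 + \left(z - 3\right) = -6 + \left(-3 + z\right) = -9 + z$)
$r = 31$ ($r = -3 + 34 = 31$)
$q{\left(n \right)} = 18$
$q{\left(27 - r \right)} + f{\left(T{\left(-2,-5 \right)} \right)} = 18 + 35 \left(-9 - 5\right) = 18 + 35 \left(-14\right) = 18 - 490 = -472$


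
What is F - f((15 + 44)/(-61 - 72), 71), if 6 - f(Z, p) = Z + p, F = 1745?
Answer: 240671/133 ≈ 1809.6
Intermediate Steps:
f(Z, p) = 6 - Z - p (f(Z, p) = 6 - (Z + p) = 6 + (-Z - p) = 6 - Z - p)
F - f((15 + 44)/(-61 - 72), 71) = 1745 - (6 - (15 + 44)/(-61 - 72) - 1*71) = 1745 - (6 - 59/(-133) - 71) = 1745 - (6 - 59*(-1)/133 - 71) = 1745 - (6 - 1*(-59/133) - 71) = 1745 - (6 + 59/133 - 71) = 1745 - 1*(-8586/133) = 1745 + 8586/133 = 240671/133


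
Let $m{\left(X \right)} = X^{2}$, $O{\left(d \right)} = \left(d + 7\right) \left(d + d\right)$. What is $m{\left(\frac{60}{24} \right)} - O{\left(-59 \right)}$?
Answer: $- \frac{24519}{4} \approx -6129.8$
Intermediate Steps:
$O{\left(d \right)} = 2 d \left(7 + d\right)$ ($O{\left(d \right)} = \left(7 + d\right) 2 d = 2 d \left(7 + d\right)$)
$m{\left(\frac{60}{24} \right)} - O{\left(-59 \right)} = \left(\frac{60}{24}\right)^{2} - 2 \left(-59\right) \left(7 - 59\right) = \left(60 \cdot \frac{1}{24}\right)^{2} - 2 \left(-59\right) \left(-52\right) = \left(\frac{5}{2}\right)^{2} - 6136 = \frac{25}{4} - 6136 = - \frac{24519}{4}$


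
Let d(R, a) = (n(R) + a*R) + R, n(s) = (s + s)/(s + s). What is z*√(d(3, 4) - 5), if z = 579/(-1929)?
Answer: -193*√11/643 ≈ -0.99550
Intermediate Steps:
n(s) = 1 (n(s) = (2*s)/((2*s)) = (2*s)*(1/(2*s)) = 1)
d(R, a) = 1 + R + R*a (d(R, a) = (1 + a*R) + R = (1 + R*a) + R = 1 + R + R*a)
z = -193/643 (z = 579*(-1/1929) = -193/643 ≈ -0.30016)
z*√(d(3, 4) - 5) = -193*√((1 + 3 + 3*4) - 5)/643 = -193*√((1 + 3 + 12) - 5)/643 = -193*√(16 - 5)/643 = -193*√11/643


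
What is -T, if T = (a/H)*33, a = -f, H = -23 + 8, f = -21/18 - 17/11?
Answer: 179/30 ≈ 5.9667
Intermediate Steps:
f = -179/66 (f = -21*1/18 - 17*1/11 = -7/6 - 17/11 = -179/66 ≈ -2.7121)
H = -15
a = 179/66 (a = -1*(-179/66) = 179/66 ≈ 2.7121)
T = -179/30 (T = ((179/66)/(-15))*33 = ((179/66)*(-1/15))*33 = -179/990*33 = -179/30 ≈ -5.9667)
-T = -1*(-179/30) = 179/30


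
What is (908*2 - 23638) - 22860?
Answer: -44682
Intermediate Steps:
(908*2 - 23638) - 22860 = (1816 - 23638) - 22860 = -21822 - 22860 = -44682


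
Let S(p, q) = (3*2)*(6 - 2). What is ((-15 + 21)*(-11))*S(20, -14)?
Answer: -1584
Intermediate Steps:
S(p, q) = 24 (S(p, q) = 6*4 = 24)
((-15 + 21)*(-11))*S(20, -14) = ((-15 + 21)*(-11))*24 = (6*(-11))*24 = -66*24 = -1584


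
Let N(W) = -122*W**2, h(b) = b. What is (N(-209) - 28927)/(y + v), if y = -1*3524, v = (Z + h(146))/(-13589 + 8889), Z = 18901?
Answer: 25182642300/16581847 ≈ 1518.7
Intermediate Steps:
v = -19047/4700 (v = (18901 + 146)/(-13589 + 8889) = 19047/(-4700) = 19047*(-1/4700) = -19047/4700 ≈ -4.0526)
y = -3524
(N(-209) - 28927)/(y + v) = (-122*(-209)**2 - 28927)/(-3524 - 19047/4700) = (-122*43681 - 28927)/(-16581847/4700) = (-5329082 - 28927)*(-4700/16581847) = -5358009*(-4700/16581847) = 25182642300/16581847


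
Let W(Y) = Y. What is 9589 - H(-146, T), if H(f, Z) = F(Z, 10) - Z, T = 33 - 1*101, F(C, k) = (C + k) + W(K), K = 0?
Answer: 9579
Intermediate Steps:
F(C, k) = C + k (F(C, k) = (C + k) + 0 = C + k)
T = -68 (T = 33 - 101 = -68)
H(f, Z) = 10 (H(f, Z) = (Z + 10) - Z = (10 + Z) - Z = 10)
9589 - H(-146, T) = 9589 - 1*10 = 9589 - 10 = 9579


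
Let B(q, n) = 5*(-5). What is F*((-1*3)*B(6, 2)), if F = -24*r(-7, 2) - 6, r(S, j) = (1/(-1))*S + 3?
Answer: -18450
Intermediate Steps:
B(q, n) = -25
r(S, j) = 3 - S (r(S, j) = (1*(-1))*S + 3 = -S + 3 = 3 - S)
F = -246 (F = -24*(3 - 1*(-7)) - 6 = -24*(3 + 7) - 6 = -24*10 - 6 = -240 - 6 = -246)
F*((-1*3)*B(6, 2)) = -246*(-1*3)*(-25) = -(-738)*(-25) = -246*75 = -18450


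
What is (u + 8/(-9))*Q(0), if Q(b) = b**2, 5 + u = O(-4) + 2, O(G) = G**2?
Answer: 0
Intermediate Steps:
u = 13 (u = -5 + ((-4)**2 + 2) = -5 + (16 + 2) = -5 + 18 = 13)
(u + 8/(-9))*Q(0) = (13 + 8/(-9))*0**2 = (13 + 8*(-1/9))*0 = (13 - 8/9)*0 = (109/9)*0 = 0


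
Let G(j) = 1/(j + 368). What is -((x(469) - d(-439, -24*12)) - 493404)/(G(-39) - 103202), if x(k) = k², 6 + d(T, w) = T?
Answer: -89816342/33953457 ≈ -2.6453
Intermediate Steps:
d(T, w) = -6 + T
G(j) = 1/(368 + j)
-((x(469) - d(-439, -24*12)) - 493404)/(G(-39) - 103202) = -((469² - (-6 - 439)) - 493404)/(1/(368 - 39) - 103202) = -((219961 - 1*(-445)) - 493404)/(1/329 - 103202) = -((219961 + 445) - 493404)/(1/329 - 103202) = -(220406 - 493404)/(-33953457/329) = -(-272998)*(-329)/33953457 = -1*89816342/33953457 = -89816342/33953457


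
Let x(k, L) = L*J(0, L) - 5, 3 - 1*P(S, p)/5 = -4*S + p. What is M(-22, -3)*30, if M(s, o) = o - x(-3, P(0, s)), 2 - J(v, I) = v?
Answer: -7440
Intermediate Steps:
J(v, I) = 2 - v
P(S, p) = 15 - 5*p + 20*S (P(S, p) = 15 - 5*(-4*S + p) = 15 - 5*(p - 4*S) = 15 + (-5*p + 20*S) = 15 - 5*p + 20*S)
x(k, L) = -5 + 2*L (x(k, L) = L*(2 - 1*0) - 5 = L*(2 + 0) - 5 = L*2 - 5 = 2*L - 5 = -5 + 2*L)
M(s, o) = -25 + o + 10*s (M(s, o) = o - (-5 + 2*(15 - 5*s + 20*0)) = o - (-5 + 2*(15 - 5*s + 0)) = o - (-5 + 2*(15 - 5*s)) = o - (-5 + (30 - 10*s)) = o - (25 - 10*s) = o + (-25 + 10*s) = -25 + o + 10*s)
M(-22, -3)*30 = (-25 - 3 + 10*(-22))*30 = (-25 - 3 - 220)*30 = -248*30 = -7440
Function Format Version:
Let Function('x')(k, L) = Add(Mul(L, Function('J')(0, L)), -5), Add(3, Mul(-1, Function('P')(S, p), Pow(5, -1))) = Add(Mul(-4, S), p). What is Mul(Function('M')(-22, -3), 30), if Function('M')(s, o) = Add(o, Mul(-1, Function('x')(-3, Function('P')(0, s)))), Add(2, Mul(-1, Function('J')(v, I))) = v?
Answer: -7440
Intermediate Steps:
Function('J')(v, I) = Add(2, Mul(-1, v))
Function('P')(S, p) = Add(15, Mul(-5, p), Mul(20, S)) (Function('P')(S, p) = Add(15, Mul(-5, Add(Mul(-4, S), p))) = Add(15, Mul(-5, Add(p, Mul(-4, S)))) = Add(15, Add(Mul(-5, p), Mul(20, S))) = Add(15, Mul(-5, p), Mul(20, S)))
Function('x')(k, L) = Add(-5, Mul(2, L)) (Function('x')(k, L) = Add(Mul(L, Add(2, Mul(-1, 0))), -5) = Add(Mul(L, Add(2, 0)), -5) = Add(Mul(L, 2), -5) = Add(Mul(2, L), -5) = Add(-5, Mul(2, L)))
Function('M')(s, o) = Add(-25, o, Mul(10, s)) (Function('M')(s, o) = Add(o, Mul(-1, Add(-5, Mul(2, Add(15, Mul(-5, s), Mul(20, 0)))))) = Add(o, Mul(-1, Add(-5, Mul(2, Add(15, Mul(-5, s), 0))))) = Add(o, Mul(-1, Add(-5, Mul(2, Add(15, Mul(-5, s)))))) = Add(o, Mul(-1, Add(-5, Add(30, Mul(-10, s))))) = Add(o, Mul(-1, Add(25, Mul(-10, s)))) = Add(o, Add(-25, Mul(10, s))) = Add(-25, o, Mul(10, s)))
Mul(Function('M')(-22, -3), 30) = Mul(Add(-25, -3, Mul(10, -22)), 30) = Mul(Add(-25, -3, -220), 30) = Mul(-248, 30) = -7440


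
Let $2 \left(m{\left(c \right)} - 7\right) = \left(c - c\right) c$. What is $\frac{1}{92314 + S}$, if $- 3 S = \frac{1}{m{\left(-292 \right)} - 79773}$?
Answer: $\frac{239298}{22090555573} \approx 1.0833 \cdot 10^{-5}$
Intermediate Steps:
$m{\left(c \right)} = 7$ ($m{\left(c \right)} = 7 + \frac{\left(c - c\right) c}{2} = 7 + \frac{0 c}{2} = 7 + \frac{1}{2} \cdot 0 = 7 + 0 = 7$)
$S = \frac{1}{239298}$ ($S = - \frac{1}{3 \left(7 - 79773\right)} = - \frac{1}{3 \left(-79766\right)} = \left(- \frac{1}{3}\right) \left(- \frac{1}{79766}\right) = \frac{1}{239298} \approx 4.1789 \cdot 10^{-6}$)
$\frac{1}{92314 + S} = \frac{1}{92314 + \frac{1}{239298}} = \frac{1}{\frac{22090555573}{239298}} = \frac{239298}{22090555573}$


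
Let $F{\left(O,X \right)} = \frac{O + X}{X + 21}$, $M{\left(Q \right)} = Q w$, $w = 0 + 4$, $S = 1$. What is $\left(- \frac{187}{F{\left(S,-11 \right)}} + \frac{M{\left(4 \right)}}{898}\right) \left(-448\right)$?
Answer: $- \frac{37619008}{449} \approx -83784.0$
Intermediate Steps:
$w = 4$
$M{\left(Q \right)} = 4 Q$ ($M{\left(Q \right)} = Q 4 = 4 Q$)
$F{\left(O,X \right)} = \frac{O + X}{21 + X}$
$\left(- \frac{187}{F{\left(S,-11 \right)}} + \frac{M{\left(4 \right)}}{898}\right) \left(-448\right) = \left(- \frac{187}{\frac{1}{21 - 11} \left(1 - 11\right)} + \frac{4 \cdot 4}{898}\right) \left(-448\right) = \left(- \frac{187}{\frac{1}{10} \left(-10\right)} + 16 \cdot \frac{1}{898}\right) \left(-448\right) = \left(- \frac{187}{\frac{1}{10} \left(-10\right)} + \frac{8}{449}\right) \left(-448\right) = \left(- \frac{187}{-1} + \frac{8}{449}\right) \left(-448\right) = \left(\left(-187\right) \left(-1\right) + \frac{8}{449}\right) \left(-448\right) = \left(187 + \frac{8}{449}\right) \left(-448\right) = \frac{83971}{449} \left(-448\right) = - \frac{37619008}{449}$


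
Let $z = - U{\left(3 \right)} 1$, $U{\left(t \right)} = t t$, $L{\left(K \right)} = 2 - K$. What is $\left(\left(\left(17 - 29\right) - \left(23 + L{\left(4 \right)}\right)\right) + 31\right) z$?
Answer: $18$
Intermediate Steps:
$U{\left(t \right)} = t^{2}$
$z = -9$ ($z = - 3^{2} \cdot 1 = \left(-1\right) 9 \cdot 1 = \left(-9\right) 1 = -9$)
$\left(\left(\left(17 - 29\right) - \left(23 + L{\left(4 \right)}\right)\right) + 31\right) z = \left(\left(\left(17 - 29\right) - \left(25 - 4\right)\right) + 31\right) \left(-9\right) = \left(\left(-12 - 21\right) + 31\right) \left(-9\right) = \left(-33 + 31\right) \left(-9\right) = \left(-2\right) \left(-9\right) = 18$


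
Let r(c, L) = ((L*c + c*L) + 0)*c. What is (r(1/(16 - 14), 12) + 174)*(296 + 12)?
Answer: 55440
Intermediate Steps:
r(c, L) = 2*L*c² (r(c, L) = ((L*c + L*c) + 0)*c = (2*L*c + 0)*c = (2*L*c)*c = 2*L*c²)
(r(1/(16 - 14), 12) + 174)*(296 + 12) = (2*12*(1/(16 - 14))² + 174)*(296 + 12) = (2*12*(1/2)² + 174)*308 = (2*12*(½)² + 174)*308 = (2*12*(¼) + 174)*308 = (6 + 174)*308 = 180*308 = 55440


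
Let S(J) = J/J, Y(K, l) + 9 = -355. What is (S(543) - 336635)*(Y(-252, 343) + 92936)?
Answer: -31162882648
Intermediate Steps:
Y(K, l) = -364 (Y(K, l) = -9 - 355 = -364)
S(J) = 1
(S(543) - 336635)*(Y(-252, 343) + 92936) = (1 - 336635)*(-364 + 92936) = -336634*92572 = -31162882648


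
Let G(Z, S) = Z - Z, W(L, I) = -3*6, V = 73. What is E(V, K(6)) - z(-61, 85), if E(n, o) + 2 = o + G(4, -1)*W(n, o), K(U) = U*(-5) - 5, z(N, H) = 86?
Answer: -123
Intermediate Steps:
W(L, I) = -18
G(Z, S) = 0
K(U) = -5 - 5*U (K(U) = -5*U - 5 = -5 - 5*U)
E(n, o) = -2 + o (E(n, o) = -2 + (o + 0*(-18)) = -2 + (o + 0) = -2 + o)
E(V, K(6)) - z(-61, 85) = (-2 + (-5 - 5*6)) - 1*86 = (-2 + (-5 - 30)) - 86 = (-2 - 35) - 86 = -37 - 86 = -123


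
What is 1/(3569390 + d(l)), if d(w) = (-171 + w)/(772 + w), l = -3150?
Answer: 58/207024701 ≈ 2.8016e-7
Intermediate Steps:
d(w) = (-171 + w)/(772 + w)
1/(3569390 + d(l)) = 1/(3569390 + (-171 - 3150)/(772 - 3150)) = 1/(3569390 - 3321/(-2378)) = 1/(3569390 - 1/2378*(-3321)) = 1/(3569390 + 81/58) = 1/(207024701/58) = 58/207024701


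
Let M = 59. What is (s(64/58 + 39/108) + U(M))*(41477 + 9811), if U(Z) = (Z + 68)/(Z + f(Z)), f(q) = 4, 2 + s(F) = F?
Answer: 46240406/609 ≈ 75928.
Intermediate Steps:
s(F) = -2 + F
U(Z) = (68 + Z)/(4 + Z) (U(Z) = (Z + 68)/(Z + 4) = (68 + Z)/(4 + Z))
(s(64/58 + 39/108) + U(M))*(41477 + 9811) = ((-2 + (64/58 + 39/108)) + (68 + 59)/(4 + 59))*(41477 + 9811) = ((-2 + (64*(1/58) + 39*(1/108))) + 127/63)*51288 = ((-2 + (32/29 + 13/36)) + (1/63)*127)*51288 = ((-2 + 1529/1044) + 127/63)*51288 = (-559/1044 + 127/63)*51288 = (10819/7308)*51288 = 46240406/609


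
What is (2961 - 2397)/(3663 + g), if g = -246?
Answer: 188/1139 ≈ 0.16506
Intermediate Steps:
(2961 - 2397)/(3663 + g) = (2961 - 2397)/(3663 - 246) = 564/3417 = 564*(1/3417) = 188/1139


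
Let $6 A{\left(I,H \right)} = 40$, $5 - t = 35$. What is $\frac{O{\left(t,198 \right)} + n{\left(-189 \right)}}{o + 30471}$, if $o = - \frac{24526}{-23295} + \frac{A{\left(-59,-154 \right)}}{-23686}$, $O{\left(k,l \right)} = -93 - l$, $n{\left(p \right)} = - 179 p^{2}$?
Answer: $- \frac{1764090446829750}{8406711678403} \approx -209.84$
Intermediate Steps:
$t = -30$ ($t = 5 - 35 = -30$)
$A{\left(I,H \right)} = \frac{20}{3}$ ($A{\left(I,H \right)} = \frac{1}{6} \cdot 40 = \frac{20}{3}$)
$o = \frac{290383768}{275882685}$ ($o = - \frac{24526}{-23295} + \frac{20}{3 \left(-23686\right)} = \left(-24526\right) \left(- \frac{1}{23295}\right) + \frac{20}{3} \left(- \frac{1}{23686}\right) = \frac{24526}{23295} - \frac{10}{35529} = \frac{290383768}{275882685} \approx 1.0526$)
$\frac{O{\left(t,198 \right)} + n{\left(-189 \right)}}{o + 30471} = \frac{\left(-93 - 198\right) - 179 \left(-189\right)^{2}}{\frac{290383768}{275882685} + 30471} = \frac{\left(-93 - 198\right) - 6394059}{\frac{8406711678403}{275882685}} = \left(-291 - 6394059\right) \frac{275882685}{8406711678403} = \left(-6394350\right) \frac{275882685}{8406711678403} = - \frac{1764090446829750}{8406711678403}$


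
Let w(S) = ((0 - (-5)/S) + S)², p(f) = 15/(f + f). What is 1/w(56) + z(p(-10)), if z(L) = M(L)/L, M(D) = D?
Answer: 9869017/9865881 ≈ 1.0003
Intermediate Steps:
p(f) = 15/(2*f) (p(f) = 15/((2*f)) = 15*(1/(2*f)) = 15/(2*f))
z(L) = 1 (z(L) = L/L = 1)
w(S) = (S + 5/S)² (w(S) = ((0 + 5/S) + S)² = (5/S + S)² = (S + 5/S)²)
1/w(56) + z(p(-10)) = 1/((5 + 56²)²/56²) + 1 = 1/((5 + 3136)²/3136) + 1 = 1/((1/3136)*3141²) + 1 = 1/((1/3136)*9865881) + 1 = 1/(9865881/3136) + 1 = 3136/9865881 + 1 = 9869017/9865881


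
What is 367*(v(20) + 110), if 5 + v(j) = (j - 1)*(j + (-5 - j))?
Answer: 3670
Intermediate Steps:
v(j) = -5*j (v(j) = -5 + (j - 1)*(j + (-5 - j)) = -5 + (-1 + j)*(-5) = -5 + (5 - 5*j) = -5*j)
367*(v(20) + 110) = 367*(-5*20 + 110) = 367*(-100 + 110) = 367*10 = 3670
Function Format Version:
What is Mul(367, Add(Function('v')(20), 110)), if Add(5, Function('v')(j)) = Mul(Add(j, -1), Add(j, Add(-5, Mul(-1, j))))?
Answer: 3670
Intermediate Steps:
Function('v')(j) = Mul(-5, j) (Function('v')(j) = Add(-5, Mul(Add(j, -1), Add(j, Add(-5, Mul(-1, j))))) = Add(-5, Mul(Add(-1, j), -5)) = Add(-5, Add(5, Mul(-5, j))) = Mul(-5, j))
Mul(367, Add(Function('v')(20), 110)) = Mul(367, Add(Mul(-5, 20), 110)) = Mul(367, Add(-100, 110)) = Mul(367, 10) = 3670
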